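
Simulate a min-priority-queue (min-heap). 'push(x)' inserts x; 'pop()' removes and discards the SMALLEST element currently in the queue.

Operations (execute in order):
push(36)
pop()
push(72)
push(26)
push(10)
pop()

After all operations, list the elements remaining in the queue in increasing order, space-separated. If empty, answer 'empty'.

push(36): heap contents = [36]
pop() → 36: heap contents = []
push(72): heap contents = [72]
push(26): heap contents = [26, 72]
push(10): heap contents = [10, 26, 72]
pop() → 10: heap contents = [26, 72]

Answer: 26 72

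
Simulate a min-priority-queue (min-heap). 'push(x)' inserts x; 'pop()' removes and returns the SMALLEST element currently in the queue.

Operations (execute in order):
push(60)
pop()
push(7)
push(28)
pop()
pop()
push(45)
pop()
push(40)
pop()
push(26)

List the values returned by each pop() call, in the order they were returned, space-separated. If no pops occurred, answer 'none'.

Answer: 60 7 28 45 40

Derivation:
push(60): heap contents = [60]
pop() → 60: heap contents = []
push(7): heap contents = [7]
push(28): heap contents = [7, 28]
pop() → 7: heap contents = [28]
pop() → 28: heap contents = []
push(45): heap contents = [45]
pop() → 45: heap contents = []
push(40): heap contents = [40]
pop() → 40: heap contents = []
push(26): heap contents = [26]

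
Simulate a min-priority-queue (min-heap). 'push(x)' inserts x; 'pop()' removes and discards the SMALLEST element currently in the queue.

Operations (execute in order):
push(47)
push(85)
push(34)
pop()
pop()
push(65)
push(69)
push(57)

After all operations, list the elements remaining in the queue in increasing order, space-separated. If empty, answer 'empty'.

Answer: 57 65 69 85

Derivation:
push(47): heap contents = [47]
push(85): heap contents = [47, 85]
push(34): heap contents = [34, 47, 85]
pop() → 34: heap contents = [47, 85]
pop() → 47: heap contents = [85]
push(65): heap contents = [65, 85]
push(69): heap contents = [65, 69, 85]
push(57): heap contents = [57, 65, 69, 85]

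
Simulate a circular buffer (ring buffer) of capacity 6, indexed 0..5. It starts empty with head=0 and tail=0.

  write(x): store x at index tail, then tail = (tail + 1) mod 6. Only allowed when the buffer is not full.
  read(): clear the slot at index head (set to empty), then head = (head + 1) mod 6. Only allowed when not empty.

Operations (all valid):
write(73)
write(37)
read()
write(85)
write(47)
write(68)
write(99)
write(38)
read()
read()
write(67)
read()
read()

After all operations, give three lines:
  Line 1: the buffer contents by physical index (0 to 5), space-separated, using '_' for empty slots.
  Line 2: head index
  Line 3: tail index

Answer: 38 67 _ _ _ 99
5
2

Derivation:
write(73): buf=[73 _ _ _ _ _], head=0, tail=1, size=1
write(37): buf=[73 37 _ _ _ _], head=0, tail=2, size=2
read(): buf=[_ 37 _ _ _ _], head=1, tail=2, size=1
write(85): buf=[_ 37 85 _ _ _], head=1, tail=3, size=2
write(47): buf=[_ 37 85 47 _ _], head=1, tail=4, size=3
write(68): buf=[_ 37 85 47 68 _], head=1, tail=5, size=4
write(99): buf=[_ 37 85 47 68 99], head=1, tail=0, size=5
write(38): buf=[38 37 85 47 68 99], head=1, tail=1, size=6
read(): buf=[38 _ 85 47 68 99], head=2, tail=1, size=5
read(): buf=[38 _ _ 47 68 99], head=3, tail=1, size=4
write(67): buf=[38 67 _ 47 68 99], head=3, tail=2, size=5
read(): buf=[38 67 _ _ 68 99], head=4, tail=2, size=4
read(): buf=[38 67 _ _ _ 99], head=5, tail=2, size=3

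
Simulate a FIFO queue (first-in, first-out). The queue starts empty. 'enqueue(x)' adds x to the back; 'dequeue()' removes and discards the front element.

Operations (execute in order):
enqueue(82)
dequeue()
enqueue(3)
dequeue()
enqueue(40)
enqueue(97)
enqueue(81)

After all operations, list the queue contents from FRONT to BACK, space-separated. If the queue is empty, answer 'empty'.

enqueue(82): [82]
dequeue(): []
enqueue(3): [3]
dequeue(): []
enqueue(40): [40]
enqueue(97): [40, 97]
enqueue(81): [40, 97, 81]

Answer: 40 97 81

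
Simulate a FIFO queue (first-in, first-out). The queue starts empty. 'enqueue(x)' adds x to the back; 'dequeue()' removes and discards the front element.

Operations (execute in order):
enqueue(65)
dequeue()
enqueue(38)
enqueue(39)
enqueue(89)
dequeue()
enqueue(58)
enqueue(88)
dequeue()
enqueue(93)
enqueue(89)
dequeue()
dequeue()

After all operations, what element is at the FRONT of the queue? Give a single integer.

enqueue(65): queue = [65]
dequeue(): queue = []
enqueue(38): queue = [38]
enqueue(39): queue = [38, 39]
enqueue(89): queue = [38, 39, 89]
dequeue(): queue = [39, 89]
enqueue(58): queue = [39, 89, 58]
enqueue(88): queue = [39, 89, 58, 88]
dequeue(): queue = [89, 58, 88]
enqueue(93): queue = [89, 58, 88, 93]
enqueue(89): queue = [89, 58, 88, 93, 89]
dequeue(): queue = [58, 88, 93, 89]
dequeue(): queue = [88, 93, 89]

Answer: 88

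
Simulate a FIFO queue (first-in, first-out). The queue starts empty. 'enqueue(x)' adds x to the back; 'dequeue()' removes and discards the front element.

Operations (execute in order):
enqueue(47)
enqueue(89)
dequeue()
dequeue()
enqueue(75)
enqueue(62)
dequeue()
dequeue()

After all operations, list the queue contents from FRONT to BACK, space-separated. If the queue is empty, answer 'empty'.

enqueue(47): [47]
enqueue(89): [47, 89]
dequeue(): [89]
dequeue(): []
enqueue(75): [75]
enqueue(62): [75, 62]
dequeue(): [62]
dequeue(): []

Answer: empty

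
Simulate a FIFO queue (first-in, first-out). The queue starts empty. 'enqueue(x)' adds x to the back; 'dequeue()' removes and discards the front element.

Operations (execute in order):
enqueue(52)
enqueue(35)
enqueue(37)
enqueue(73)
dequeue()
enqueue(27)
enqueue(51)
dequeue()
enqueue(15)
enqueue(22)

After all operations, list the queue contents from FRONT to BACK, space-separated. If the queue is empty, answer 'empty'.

Answer: 37 73 27 51 15 22

Derivation:
enqueue(52): [52]
enqueue(35): [52, 35]
enqueue(37): [52, 35, 37]
enqueue(73): [52, 35, 37, 73]
dequeue(): [35, 37, 73]
enqueue(27): [35, 37, 73, 27]
enqueue(51): [35, 37, 73, 27, 51]
dequeue(): [37, 73, 27, 51]
enqueue(15): [37, 73, 27, 51, 15]
enqueue(22): [37, 73, 27, 51, 15, 22]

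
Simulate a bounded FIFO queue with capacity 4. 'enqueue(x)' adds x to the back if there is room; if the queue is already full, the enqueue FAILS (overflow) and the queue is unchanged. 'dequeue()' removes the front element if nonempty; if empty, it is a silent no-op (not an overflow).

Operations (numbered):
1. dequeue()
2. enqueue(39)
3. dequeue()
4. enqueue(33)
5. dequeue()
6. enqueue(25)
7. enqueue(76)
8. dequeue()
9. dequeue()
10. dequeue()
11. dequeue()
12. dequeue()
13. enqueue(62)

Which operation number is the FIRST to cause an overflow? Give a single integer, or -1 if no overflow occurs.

1. dequeue(): empty, no-op, size=0
2. enqueue(39): size=1
3. dequeue(): size=0
4. enqueue(33): size=1
5. dequeue(): size=0
6. enqueue(25): size=1
7. enqueue(76): size=2
8. dequeue(): size=1
9. dequeue(): size=0
10. dequeue(): empty, no-op, size=0
11. dequeue(): empty, no-op, size=0
12. dequeue(): empty, no-op, size=0
13. enqueue(62): size=1

Answer: -1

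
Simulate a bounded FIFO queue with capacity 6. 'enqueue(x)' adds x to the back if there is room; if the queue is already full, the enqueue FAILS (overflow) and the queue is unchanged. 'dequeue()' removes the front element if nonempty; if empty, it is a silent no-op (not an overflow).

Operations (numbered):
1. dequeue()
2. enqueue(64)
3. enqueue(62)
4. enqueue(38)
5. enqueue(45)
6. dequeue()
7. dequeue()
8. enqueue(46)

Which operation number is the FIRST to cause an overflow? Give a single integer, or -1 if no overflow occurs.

Answer: -1

Derivation:
1. dequeue(): empty, no-op, size=0
2. enqueue(64): size=1
3. enqueue(62): size=2
4. enqueue(38): size=3
5. enqueue(45): size=4
6. dequeue(): size=3
7. dequeue(): size=2
8. enqueue(46): size=3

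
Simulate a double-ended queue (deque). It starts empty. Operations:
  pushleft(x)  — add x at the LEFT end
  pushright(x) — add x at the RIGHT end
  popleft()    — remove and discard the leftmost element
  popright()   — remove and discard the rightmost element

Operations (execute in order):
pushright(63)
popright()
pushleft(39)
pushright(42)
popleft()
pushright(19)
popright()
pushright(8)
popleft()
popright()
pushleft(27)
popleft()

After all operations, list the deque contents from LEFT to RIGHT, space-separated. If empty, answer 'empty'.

pushright(63): [63]
popright(): []
pushleft(39): [39]
pushright(42): [39, 42]
popleft(): [42]
pushright(19): [42, 19]
popright(): [42]
pushright(8): [42, 8]
popleft(): [8]
popright(): []
pushleft(27): [27]
popleft(): []

Answer: empty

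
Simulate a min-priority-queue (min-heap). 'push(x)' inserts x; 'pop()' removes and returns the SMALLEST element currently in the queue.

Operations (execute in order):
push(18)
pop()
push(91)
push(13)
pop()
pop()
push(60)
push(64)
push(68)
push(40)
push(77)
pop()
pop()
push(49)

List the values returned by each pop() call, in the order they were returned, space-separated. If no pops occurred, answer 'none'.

Answer: 18 13 91 40 60

Derivation:
push(18): heap contents = [18]
pop() → 18: heap contents = []
push(91): heap contents = [91]
push(13): heap contents = [13, 91]
pop() → 13: heap contents = [91]
pop() → 91: heap contents = []
push(60): heap contents = [60]
push(64): heap contents = [60, 64]
push(68): heap contents = [60, 64, 68]
push(40): heap contents = [40, 60, 64, 68]
push(77): heap contents = [40, 60, 64, 68, 77]
pop() → 40: heap contents = [60, 64, 68, 77]
pop() → 60: heap contents = [64, 68, 77]
push(49): heap contents = [49, 64, 68, 77]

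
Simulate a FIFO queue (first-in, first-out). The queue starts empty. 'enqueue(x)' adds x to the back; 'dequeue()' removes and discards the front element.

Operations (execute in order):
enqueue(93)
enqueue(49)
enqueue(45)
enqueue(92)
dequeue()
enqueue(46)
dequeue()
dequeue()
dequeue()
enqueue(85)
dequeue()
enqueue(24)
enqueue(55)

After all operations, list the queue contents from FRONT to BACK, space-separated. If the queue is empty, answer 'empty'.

enqueue(93): [93]
enqueue(49): [93, 49]
enqueue(45): [93, 49, 45]
enqueue(92): [93, 49, 45, 92]
dequeue(): [49, 45, 92]
enqueue(46): [49, 45, 92, 46]
dequeue(): [45, 92, 46]
dequeue(): [92, 46]
dequeue(): [46]
enqueue(85): [46, 85]
dequeue(): [85]
enqueue(24): [85, 24]
enqueue(55): [85, 24, 55]

Answer: 85 24 55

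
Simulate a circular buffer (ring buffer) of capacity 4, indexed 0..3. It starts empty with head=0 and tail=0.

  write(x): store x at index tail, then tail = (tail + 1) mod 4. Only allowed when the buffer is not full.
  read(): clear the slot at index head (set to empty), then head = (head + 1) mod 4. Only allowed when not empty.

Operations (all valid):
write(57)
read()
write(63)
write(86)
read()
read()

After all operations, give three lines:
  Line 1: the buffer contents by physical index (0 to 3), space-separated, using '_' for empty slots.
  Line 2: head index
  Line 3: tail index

Answer: _ _ _ _
3
3

Derivation:
write(57): buf=[57 _ _ _], head=0, tail=1, size=1
read(): buf=[_ _ _ _], head=1, tail=1, size=0
write(63): buf=[_ 63 _ _], head=1, tail=2, size=1
write(86): buf=[_ 63 86 _], head=1, tail=3, size=2
read(): buf=[_ _ 86 _], head=2, tail=3, size=1
read(): buf=[_ _ _ _], head=3, tail=3, size=0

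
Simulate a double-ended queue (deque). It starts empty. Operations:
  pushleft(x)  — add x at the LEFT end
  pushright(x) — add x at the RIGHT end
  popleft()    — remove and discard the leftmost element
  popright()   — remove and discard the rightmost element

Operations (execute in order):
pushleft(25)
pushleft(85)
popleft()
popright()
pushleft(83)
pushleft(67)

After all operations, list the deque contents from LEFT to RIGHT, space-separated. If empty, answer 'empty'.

Answer: 67 83

Derivation:
pushleft(25): [25]
pushleft(85): [85, 25]
popleft(): [25]
popright(): []
pushleft(83): [83]
pushleft(67): [67, 83]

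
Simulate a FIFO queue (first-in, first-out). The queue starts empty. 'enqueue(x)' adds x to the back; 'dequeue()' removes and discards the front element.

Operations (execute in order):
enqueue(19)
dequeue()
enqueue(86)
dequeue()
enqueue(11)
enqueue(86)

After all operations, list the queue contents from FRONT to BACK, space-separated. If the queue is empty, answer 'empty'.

enqueue(19): [19]
dequeue(): []
enqueue(86): [86]
dequeue(): []
enqueue(11): [11]
enqueue(86): [11, 86]

Answer: 11 86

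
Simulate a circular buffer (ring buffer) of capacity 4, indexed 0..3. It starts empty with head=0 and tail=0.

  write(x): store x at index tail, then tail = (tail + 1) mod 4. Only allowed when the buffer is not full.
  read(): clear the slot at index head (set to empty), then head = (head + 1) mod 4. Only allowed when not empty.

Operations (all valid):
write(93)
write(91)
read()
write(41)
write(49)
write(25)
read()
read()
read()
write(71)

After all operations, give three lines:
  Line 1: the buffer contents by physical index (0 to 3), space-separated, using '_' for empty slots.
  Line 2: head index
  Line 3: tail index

Answer: 25 71 _ _
0
2

Derivation:
write(93): buf=[93 _ _ _], head=0, tail=1, size=1
write(91): buf=[93 91 _ _], head=0, tail=2, size=2
read(): buf=[_ 91 _ _], head=1, tail=2, size=1
write(41): buf=[_ 91 41 _], head=1, tail=3, size=2
write(49): buf=[_ 91 41 49], head=1, tail=0, size=3
write(25): buf=[25 91 41 49], head=1, tail=1, size=4
read(): buf=[25 _ 41 49], head=2, tail=1, size=3
read(): buf=[25 _ _ 49], head=3, tail=1, size=2
read(): buf=[25 _ _ _], head=0, tail=1, size=1
write(71): buf=[25 71 _ _], head=0, tail=2, size=2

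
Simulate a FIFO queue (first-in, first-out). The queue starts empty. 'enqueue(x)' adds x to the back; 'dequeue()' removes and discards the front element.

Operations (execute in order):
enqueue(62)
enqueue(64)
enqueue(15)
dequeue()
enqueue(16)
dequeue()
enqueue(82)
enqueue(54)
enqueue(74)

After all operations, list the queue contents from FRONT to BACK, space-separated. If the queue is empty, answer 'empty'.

Answer: 15 16 82 54 74

Derivation:
enqueue(62): [62]
enqueue(64): [62, 64]
enqueue(15): [62, 64, 15]
dequeue(): [64, 15]
enqueue(16): [64, 15, 16]
dequeue(): [15, 16]
enqueue(82): [15, 16, 82]
enqueue(54): [15, 16, 82, 54]
enqueue(74): [15, 16, 82, 54, 74]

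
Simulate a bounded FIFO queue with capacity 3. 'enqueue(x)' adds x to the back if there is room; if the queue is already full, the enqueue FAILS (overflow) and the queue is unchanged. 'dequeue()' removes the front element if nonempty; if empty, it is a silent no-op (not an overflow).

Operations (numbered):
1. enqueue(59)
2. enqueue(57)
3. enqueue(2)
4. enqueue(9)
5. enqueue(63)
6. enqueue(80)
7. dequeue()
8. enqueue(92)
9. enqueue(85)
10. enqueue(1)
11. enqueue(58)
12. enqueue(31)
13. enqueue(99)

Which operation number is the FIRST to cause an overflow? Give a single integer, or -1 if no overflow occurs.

1. enqueue(59): size=1
2. enqueue(57): size=2
3. enqueue(2): size=3
4. enqueue(9): size=3=cap → OVERFLOW (fail)
5. enqueue(63): size=3=cap → OVERFLOW (fail)
6. enqueue(80): size=3=cap → OVERFLOW (fail)
7. dequeue(): size=2
8. enqueue(92): size=3
9. enqueue(85): size=3=cap → OVERFLOW (fail)
10. enqueue(1): size=3=cap → OVERFLOW (fail)
11. enqueue(58): size=3=cap → OVERFLOW (fail)
12. enqueue(31): size=3=cap → OVERFLOW (fail)
13. enqueue(99): size=3=cap → OVERFLOW (fail)

Answer: 4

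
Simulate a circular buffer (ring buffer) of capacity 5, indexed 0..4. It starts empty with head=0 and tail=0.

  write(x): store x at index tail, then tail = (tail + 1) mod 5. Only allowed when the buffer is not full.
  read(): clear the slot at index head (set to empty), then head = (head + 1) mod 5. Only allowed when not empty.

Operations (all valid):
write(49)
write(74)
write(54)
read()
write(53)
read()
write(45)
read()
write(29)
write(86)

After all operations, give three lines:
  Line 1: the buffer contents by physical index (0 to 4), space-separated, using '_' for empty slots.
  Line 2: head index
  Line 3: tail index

write(49): buf=[49 _ _ _ _], head=0, tail=1, size=1
write(74): buf=[49 74 _ _ _], head=0, tail=2, size=2
write(54): buf=[49 74 54 _ _], head=0, tail=3, size=3
read(): buf=[_ 74 54 _ _], head=1, tail=3, size=2
write(53): buf=[_ 74 54 53 _], head=1, tail=4, size=3
read(): buf=[_ _ 54 53 _], head=2, tail=4, size=2
write(45): buf=[_ _ 54 53 45], head=2, tail=0, size=3
read(): buf=[_ _ _ 53 45], head=3, tail=0, size=2
write(29): buf=[29 _ _ 53 45], head=3, tail=1, size=3
write(86): buf=[29 86 _ 53 45], head=3, tail=2, size=4

Answer: 29 86 _ 53 45
3
2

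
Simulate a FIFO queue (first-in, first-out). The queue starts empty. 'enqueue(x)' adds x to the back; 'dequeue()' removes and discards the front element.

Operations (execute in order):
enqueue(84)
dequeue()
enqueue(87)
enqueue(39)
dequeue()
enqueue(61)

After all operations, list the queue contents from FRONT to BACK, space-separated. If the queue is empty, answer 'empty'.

enqueue(84): [84]
dequeue(): []
enqueue(87): [87]
enqueue(39): [87, 39]
dequeue(): [39]
enqueue(61): [39, 61]

Answer: 39 61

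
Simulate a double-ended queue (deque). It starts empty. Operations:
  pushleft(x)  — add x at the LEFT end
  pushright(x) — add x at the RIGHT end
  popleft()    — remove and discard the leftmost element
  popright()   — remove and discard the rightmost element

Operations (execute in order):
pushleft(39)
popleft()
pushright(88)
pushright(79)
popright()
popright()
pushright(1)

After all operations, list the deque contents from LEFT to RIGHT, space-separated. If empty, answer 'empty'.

Answer: 1

Derivation:
pushleft(39): [39]
popleft(): []
pushright(88): [88]
pushright(79): [88, 79]
popright(): [88]
popright(): []
pushright(1): [1]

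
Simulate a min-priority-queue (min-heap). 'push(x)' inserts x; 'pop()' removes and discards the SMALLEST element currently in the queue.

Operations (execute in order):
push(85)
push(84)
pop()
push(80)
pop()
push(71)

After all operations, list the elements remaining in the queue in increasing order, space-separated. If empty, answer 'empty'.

Answer: 71 85

Derivation:
push(85): heap contents = [85]
push(84): heap contents = [84, 85]
pop() → 84: heap contents = [85]
push(80): heap contents = [80, 85]
pop() → 80: heap contents = [85]
push(71): heap contents = [71, 85]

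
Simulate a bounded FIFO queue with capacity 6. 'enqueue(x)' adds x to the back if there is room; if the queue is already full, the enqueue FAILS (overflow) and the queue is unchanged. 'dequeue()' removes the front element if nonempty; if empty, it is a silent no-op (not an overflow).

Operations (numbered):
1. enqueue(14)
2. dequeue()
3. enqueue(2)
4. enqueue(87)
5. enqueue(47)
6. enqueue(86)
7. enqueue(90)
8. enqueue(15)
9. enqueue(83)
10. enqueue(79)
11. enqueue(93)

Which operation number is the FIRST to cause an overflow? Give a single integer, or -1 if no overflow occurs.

Answer: 9

Derivation:
1. enqueue(14): size=1
2. dequeue(): size=0
3. enqueue(2): size=1
4. enqueue(87): size=2
5. enqueue(47): size=3
6. enqueue(86): size=4
7. enqueue(90): size=5
8. enqueue(15): size=6
9. enqueue(83): size=6=cap → OVERFLOW (fail)
10. enqueue(79): size=6=cap → OVERFLOW (fail)
11. enqueue(93): size=6=cap → OVERFLOW (fail)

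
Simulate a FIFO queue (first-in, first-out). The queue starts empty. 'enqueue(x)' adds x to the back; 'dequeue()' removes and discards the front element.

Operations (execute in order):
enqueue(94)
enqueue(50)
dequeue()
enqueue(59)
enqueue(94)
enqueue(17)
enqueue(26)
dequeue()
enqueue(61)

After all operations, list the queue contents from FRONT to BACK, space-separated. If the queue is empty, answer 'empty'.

enqueue(94): [94]
enqueue(50): [94, 50]
dequeue(): [50]
enqueue(59): [50, 59]
enqueue(94): [50, 59, 94]
enqueue(17): [50, 59, 94, 17]
enqueue(26): [50, 59, 94, 17, 26]
dequeue(): [59, 94, 17, 26]
enqueue(61): [59, 94, 17, 26, 61]

Answer: 59 94 17 26 61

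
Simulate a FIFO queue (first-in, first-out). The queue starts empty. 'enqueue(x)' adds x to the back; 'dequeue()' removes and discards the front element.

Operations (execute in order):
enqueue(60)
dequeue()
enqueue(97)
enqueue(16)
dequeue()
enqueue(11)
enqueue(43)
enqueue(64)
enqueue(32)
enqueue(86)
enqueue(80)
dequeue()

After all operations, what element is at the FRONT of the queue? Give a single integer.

enqueue(60): queue = [60]
dequeue(): queue = []
enqueue(97): queue = [97]
enqueue(16): queue = [97, 16]
dequeue(): queue = [16]
enqueue(11): queue = [16, 11]
enqueue(43): queue = [16, 11, 43]
enqueue(64): queue = [16, 11, 43, 64]
enqueue(32): queue = [16, 11, 43, 64, 32]
enqueue(86): queue = [16, 11, 43, 64, 32, 86]
enqueue(80): queue = [16, 11, 43, 64, 32, 86, 80]
dequeue(): queue = [11, 43, 64, 32, 86, 80]

Answer: 11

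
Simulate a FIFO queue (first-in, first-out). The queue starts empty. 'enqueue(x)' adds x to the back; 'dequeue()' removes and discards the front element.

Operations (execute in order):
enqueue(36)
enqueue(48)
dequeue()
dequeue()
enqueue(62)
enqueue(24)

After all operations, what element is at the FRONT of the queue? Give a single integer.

enqueue(36): queue = [36]
enqueue(48): queue = [36, 48]
dequeue(): queue = [48]
dequeue(): queue = []
enqueue(62): queue = [62]
enqueue(24): queue = [62, 24]

Answer: 62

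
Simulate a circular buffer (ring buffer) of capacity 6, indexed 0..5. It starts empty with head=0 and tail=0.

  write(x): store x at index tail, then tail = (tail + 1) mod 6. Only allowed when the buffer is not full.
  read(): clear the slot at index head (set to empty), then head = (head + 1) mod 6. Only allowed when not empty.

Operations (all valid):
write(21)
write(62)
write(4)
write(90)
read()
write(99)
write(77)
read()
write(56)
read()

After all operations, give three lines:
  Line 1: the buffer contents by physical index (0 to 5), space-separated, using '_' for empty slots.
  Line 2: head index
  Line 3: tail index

write(21): buf=[21 _ _ _ _ _], head=0, tail=1, size=1
write(62): buf=[21 62 _ _ _ _], head=0, tail=2, size=2
write(4): buf=[21 62 4 _ _ _], head=0, tail=3, size=3
write(90): buf=[21 62 4 90 _ _], head=0, tail=4, size=4
read(): buf=[_ 62 4 90 _ _], head=1, tail=4, size=3
write(99): buf=[_ 62 4 90 99 _], head=1, tail=5, size=4
write(77): buf=[_ 62 4 90 99 77], head=1, tail=0, size=5
read(): buf=[_ _ 4 90 99 77], head=2, tail=0, size=4
write(56): buf=[56 _ 4 90 99 77], head=2, tail=1, size=5
read(): buf=[56 _ _ 90 99 77], head=3, tail=1, size=4

Answer: 56 _ _ 90 99 77
3
1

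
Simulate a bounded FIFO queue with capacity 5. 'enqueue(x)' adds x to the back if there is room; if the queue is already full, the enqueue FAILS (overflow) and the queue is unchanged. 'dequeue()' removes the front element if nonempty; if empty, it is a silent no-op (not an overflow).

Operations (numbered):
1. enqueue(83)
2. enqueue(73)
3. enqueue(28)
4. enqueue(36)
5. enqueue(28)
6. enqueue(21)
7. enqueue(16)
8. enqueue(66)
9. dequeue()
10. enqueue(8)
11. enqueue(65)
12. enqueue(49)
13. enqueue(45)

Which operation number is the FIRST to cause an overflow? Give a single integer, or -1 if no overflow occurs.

1. enqueue(83): size=1
2. enqueue(73): size=2
3. enqueue(28): size=3
4. enqueue(36): size=4
5. enqueue(28): size=5
6. enqueue(21): size=5=cap → OVERFLOW (fail)
7. enqueue(16): size=5=cap → OVERFLOW (fail)
8. enqueue(66): size=5=cap → OVERFLOW (fail)
9. dequeue(): size=4
10. enqueue(8): size=5
11. enqueue(65): size=5=cap → OVERFLOW (fail)
12. enqueue(49): size=5=cap → OVERFLOW (fail)
13. enqueue(45): size=5=cap → OVERFLOW (fail)

Answer: 6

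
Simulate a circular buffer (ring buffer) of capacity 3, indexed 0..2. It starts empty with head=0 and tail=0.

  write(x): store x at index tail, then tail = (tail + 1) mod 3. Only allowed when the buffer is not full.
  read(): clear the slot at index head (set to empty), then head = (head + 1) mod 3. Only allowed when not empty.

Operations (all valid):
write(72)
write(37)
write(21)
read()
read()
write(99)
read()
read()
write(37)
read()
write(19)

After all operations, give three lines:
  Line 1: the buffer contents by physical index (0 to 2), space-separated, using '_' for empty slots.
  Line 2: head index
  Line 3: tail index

write(72): buf=[72 _ _], head=0, tail=1, size=1
write(37): buf=[72 37 _], head=0, tail=2, size=2
write(21): buf=[72 37 21], head=0, tail=0, size=3
read(): buf=[_ 37 21], head=1, tail=0, size=2
read(): buf=[_ _ 21], head=2, tail=0, size=1
write(99): buf=[99 _ 21], head=2, tail=1, size=2
read(): buf=[99 _ _], head=0, tail=1, size=1
read(): buf=[_ _ _], head=1, tail=1, size=0
write(37): buf=[_ 37 _], head=1, tail=2, size=1
read(): buf=[_ _ _], head=2, tail=2, size=0
write(19): buf=[_ _ 19], head=2, tail=0, size=1

Answer: _ _ 19
2
0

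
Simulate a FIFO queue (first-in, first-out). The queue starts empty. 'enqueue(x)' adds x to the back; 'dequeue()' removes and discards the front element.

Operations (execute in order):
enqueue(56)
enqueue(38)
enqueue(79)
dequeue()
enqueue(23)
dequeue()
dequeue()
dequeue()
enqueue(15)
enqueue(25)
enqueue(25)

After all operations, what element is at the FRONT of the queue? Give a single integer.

enqueue(56): queue = [56]
enqueue(38): queue = [56, 38]
enqueue(79): queue = [56, 38, 79]
dequeue(): queue = [38, 79]
enqueue(23): queue = [38, 79, 23]
dequeue(): queue = [79, 23]
dequeue(): queue = [23]
dequeue(): queue = []
enqueue(15): queue = [15]
enqueue(25): queue = [15, 25]
enqueue(25): queue = [15, 25, 25]

Answer: 15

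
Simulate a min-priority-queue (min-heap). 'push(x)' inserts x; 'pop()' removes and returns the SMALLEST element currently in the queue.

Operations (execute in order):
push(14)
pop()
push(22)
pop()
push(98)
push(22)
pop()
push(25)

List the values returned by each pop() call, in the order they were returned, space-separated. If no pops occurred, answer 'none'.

push(14): heap contents = [14]
pop() → 14: heap contents = []
push(22): heap contents = [22]
pop() → 22: heap contents = []
push(98): heap contents = [98]
push(22): heap contents = [22, 98]
pop() → 22: heap contents = [98]
push(25): heap contents = [25, 98]

Answer: 14 22 22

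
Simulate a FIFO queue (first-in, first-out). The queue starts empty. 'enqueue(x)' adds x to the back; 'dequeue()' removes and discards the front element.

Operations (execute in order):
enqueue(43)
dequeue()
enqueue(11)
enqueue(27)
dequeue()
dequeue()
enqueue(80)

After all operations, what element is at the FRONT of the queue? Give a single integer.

Answer: 80

Derivation:
enqueue(43): queue = [43]
dequeue(): queue = []
enqueue(11): queue = [11]
enqueue(27): queue = [11, 27]
dequeue(): queue = [27]
dequeue(): queue = []
enqueue(80): queue = [80]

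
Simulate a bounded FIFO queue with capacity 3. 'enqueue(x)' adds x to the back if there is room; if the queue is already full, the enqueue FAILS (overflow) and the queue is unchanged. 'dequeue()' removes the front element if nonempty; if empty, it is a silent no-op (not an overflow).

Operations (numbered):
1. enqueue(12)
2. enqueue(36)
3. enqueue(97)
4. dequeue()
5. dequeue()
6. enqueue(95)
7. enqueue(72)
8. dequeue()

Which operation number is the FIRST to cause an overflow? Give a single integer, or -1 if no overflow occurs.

Answer: -1

Derivation:
1. enqueue(12): size=1
2. enqueue(36): size=2
3. enqueue(97): size=3
4. dequeue(): size=2
5. dequeue(): size=1
6. enqueue(95): size=2
7. enqueue(72): size=3
8. dequeue(): size=2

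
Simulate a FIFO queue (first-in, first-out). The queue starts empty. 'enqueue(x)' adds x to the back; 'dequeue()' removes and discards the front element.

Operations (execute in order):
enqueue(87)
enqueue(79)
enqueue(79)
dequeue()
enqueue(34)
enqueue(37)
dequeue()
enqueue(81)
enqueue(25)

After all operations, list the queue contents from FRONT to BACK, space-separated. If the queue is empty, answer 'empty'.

Answer: 79 34 37 81 25

Derivation:
enqueue(87): [87]
enqueue(79): [87, 79]
enqueue(79): [87, 79, 79]
dequeue(): [79, 79]
enqueue(34): [79, 79, 34]
enqueue(37): [79, 79, 34, 37]
dequeue(): [79, 34, 37]
enqueue(81): [79, 34, 37, 81]
enqueue(25): [79, 34, 37, 81, 25]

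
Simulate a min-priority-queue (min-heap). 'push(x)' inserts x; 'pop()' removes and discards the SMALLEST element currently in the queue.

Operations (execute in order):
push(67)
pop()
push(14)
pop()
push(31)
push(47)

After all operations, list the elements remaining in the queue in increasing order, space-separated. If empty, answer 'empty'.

Answer: 31 47

Derivation:
push(67): heap contents = [67]
pop() → 67: heap contents = []
push(14): heap contents = [14]
pop() → 14: heap contents = []
push(31): heap contents = [31]
push(47): heap contents = [31, 47]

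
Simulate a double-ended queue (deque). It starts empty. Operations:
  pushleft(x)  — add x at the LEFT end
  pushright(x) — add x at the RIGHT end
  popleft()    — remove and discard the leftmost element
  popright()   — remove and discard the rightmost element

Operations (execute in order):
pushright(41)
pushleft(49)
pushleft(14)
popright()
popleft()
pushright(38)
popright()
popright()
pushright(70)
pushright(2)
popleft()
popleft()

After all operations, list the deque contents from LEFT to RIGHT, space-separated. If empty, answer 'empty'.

pushright(41): [41]
pushleft(49): [49, 41]
pushleft(14): [14, 49, 41]
popright(): [14, 49]
popleft(): [49]
pushright(38): [49, 38]
popright(): [49]
popright(): []
pushright(70): [70]
pushright(2): [70, 2]
popleft(): [2]
popleft(): []

Answer: empty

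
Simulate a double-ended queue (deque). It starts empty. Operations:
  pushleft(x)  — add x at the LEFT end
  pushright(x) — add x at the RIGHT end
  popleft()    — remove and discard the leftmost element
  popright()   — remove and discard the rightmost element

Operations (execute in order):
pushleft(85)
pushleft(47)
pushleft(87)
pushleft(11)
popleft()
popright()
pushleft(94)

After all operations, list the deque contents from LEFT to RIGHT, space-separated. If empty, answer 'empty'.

Answer: 94 87 47

Derivation:
pushleft(85): [85]
pushleft(47): [47, 85]
pushleft(87): [87, 47, 85]
pushleft(11): [11, 87, 47, 85]
popleft(): [87, 47, 85]
popright(): [87, 47]
pushleft(94): [94, 87, 47]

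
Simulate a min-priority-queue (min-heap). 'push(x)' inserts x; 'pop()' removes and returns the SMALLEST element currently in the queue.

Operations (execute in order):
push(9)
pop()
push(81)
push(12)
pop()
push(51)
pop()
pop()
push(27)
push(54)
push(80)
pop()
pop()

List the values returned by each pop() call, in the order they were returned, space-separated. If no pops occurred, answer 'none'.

push(9): heap contents = [9]
pop() → 9: heap contents = []
push(81): heap contents = [81]
push(12): heap contents = [12, 81]
pop() → 12: heap contents = [81]
push(51): heap contents = [51, 81]
pop() → 51: heap contents = [81]
pop() → 81: heap contents = []
push(27): heap contents = [27]
push(54): heap contents = [27, 54]
push(80): heap contents = [27, 54, 80]
pop() → 27: heap contents = [54, 80]
pop() → 54: heap contents = [80]

Answer: 9 12 51 81 27 54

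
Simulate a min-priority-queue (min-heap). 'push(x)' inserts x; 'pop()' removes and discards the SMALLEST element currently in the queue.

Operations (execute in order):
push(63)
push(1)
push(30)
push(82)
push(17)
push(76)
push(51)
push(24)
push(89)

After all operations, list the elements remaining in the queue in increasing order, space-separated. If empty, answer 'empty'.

Answer: 1 17 24 30 51 63 76 82 89

Derivation:
push(63): heap contents = [63]
push(1): heap contents = [1, 63]
push(30): heap contents = [1, 30, 63]
push(82): heap contents = [1, 30, 63, 82]
push(17): heap contents = [1, 17, 30, 63, 82]
push(76): heap contents = [1, 17, 30, 63, 76, 82]
push(51): heap contents = [1, 17, 30, 51, 63, 76, 82]
push(24): heap contents = [1, 17, 24, 30, 51, 63, 76, 82]
push(89): heap contents = [1, 17, 24, 30, 51, 63, 76, 82, 89]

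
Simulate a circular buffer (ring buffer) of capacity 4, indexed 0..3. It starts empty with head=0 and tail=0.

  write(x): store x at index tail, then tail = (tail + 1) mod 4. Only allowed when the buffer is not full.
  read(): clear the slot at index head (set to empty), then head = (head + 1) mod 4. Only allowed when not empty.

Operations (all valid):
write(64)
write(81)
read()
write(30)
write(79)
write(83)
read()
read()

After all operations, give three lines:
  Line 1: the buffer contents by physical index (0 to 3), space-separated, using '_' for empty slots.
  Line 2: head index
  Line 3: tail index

write(64): buf=[64 _ _ _], head=0, tail=1, size=1
write(81): buf=[64 81 _ _], head=0, tail=2, size=2
read(): buf=[_ 81 _ _], head=1, tail=2, size=1
write(30): buf=[_ 81 30 _], head=1, tail=3, size=2
write(79): buf=[_ 81 30 79], head=1, tail=0, size=3
write(83): buf=[83 81 30 79], head=1, tail=1, size=4
read(): buf=[83 _ 30 79], head=2, tail=1, size=3
read(): buf=[83 _ _ 79], head=3, tail=1, size=2

Answer: 83 _ _ 79
3
1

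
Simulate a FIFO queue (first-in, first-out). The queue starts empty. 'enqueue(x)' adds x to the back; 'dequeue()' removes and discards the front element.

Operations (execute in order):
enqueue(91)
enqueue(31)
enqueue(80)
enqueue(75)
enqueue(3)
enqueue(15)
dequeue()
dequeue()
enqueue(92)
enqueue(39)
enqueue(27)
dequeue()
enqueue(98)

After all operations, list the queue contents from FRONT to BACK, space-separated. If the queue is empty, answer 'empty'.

enqueue(91): [91]
enqueue(31): [91, 31]
enqueue(80): [91, 31, 80]
enqueue(75): [91, 31, 80, 75]
enqueue(3): [91, 31, 80, 75, 3]
enqueue(15): [91, 31, 80, 75, 3, 15]
dequeue(): [31, 80, 75, 3, 15]
dequeue(): [80, 75, 3, 15]
enqueue(92): [80, 75, 3, 15, 92]
enqueue(39): [80, 75, 3, 15, 92, 39]
enqueue(27): [80, 75, 3, 15, 92, 39, 27]
dequeue(): [75, 3, 15, 92, 39, 27]
enqueue(98): [75, 3, 15, 92, 39, 27, 98]

Answer: 75 3 15 92 39 27 98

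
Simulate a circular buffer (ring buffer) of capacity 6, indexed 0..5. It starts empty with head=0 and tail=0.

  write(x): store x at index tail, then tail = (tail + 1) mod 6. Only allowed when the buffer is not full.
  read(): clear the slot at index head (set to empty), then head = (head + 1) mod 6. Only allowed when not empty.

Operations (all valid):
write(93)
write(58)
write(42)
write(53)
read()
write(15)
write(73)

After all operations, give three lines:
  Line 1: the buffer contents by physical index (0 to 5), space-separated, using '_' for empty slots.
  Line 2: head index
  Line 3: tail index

write(93): buf=[93 _ _ _ _ _], head=0, tail=1, size=1
write(58): buf=[93 58 _ _ _ _], head=0, tail=2, size=2
write(42): buf=[93 58 42 _ _ _], head=0, tail=3, size=3
write(53): buf=[93 58 42 53 _ _], head=0, tail=4, size=4
read(): buf=[_ 58 42 53 _ _], head=1, tail=4, size=3
write(15): buf=[_ 58 42 53 15 _], head=1, tail=5, size=4
write(73): buf=[_ 58 42 53 15 73], head=1, tail=0, size=5

Answer: _ 58 42 53 15 73
1
0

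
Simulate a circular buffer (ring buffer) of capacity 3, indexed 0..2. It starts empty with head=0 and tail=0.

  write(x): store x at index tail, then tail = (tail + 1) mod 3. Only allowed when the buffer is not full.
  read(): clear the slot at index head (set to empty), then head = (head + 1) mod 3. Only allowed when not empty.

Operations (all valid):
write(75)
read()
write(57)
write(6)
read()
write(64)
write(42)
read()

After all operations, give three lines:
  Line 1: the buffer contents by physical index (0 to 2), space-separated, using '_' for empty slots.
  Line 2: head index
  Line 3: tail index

Answer: 64 42 _
0
2

Derivation:
write(75): buf=[75 _ _], head=0, tail=1, size=1
read(): buf=[_ _ _], head=1, tail=1, size=0
write(57): buf=[_ 57 _], head=1, tail=2, size=1
write(6): buf=[_ 57 6], head=1, tail=0, size=2
read(): buf=[_ _ 6], head=2, tail=0, size=1
write(64): buf=[64 _ 6], head=2, tail=1, size=2
write(42): buf=[64 42 6], head=2, tail=2, size=3
read(): buf=[64 42 _], head=0, tail=2, size=2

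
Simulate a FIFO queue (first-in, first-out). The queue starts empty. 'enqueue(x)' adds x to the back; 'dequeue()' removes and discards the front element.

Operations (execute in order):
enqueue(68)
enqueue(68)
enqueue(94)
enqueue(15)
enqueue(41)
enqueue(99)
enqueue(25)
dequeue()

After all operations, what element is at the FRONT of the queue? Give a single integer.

Answer: 68

Derivation:
enqueue(68): queue = [68]
enqueue(68): queue = [68, 68]
enqueue(94): queue = [68, 68, 94]
enqueue(15): queue = [68, 68, 94, 15]
enqueue(41): queue = [68, 68, 94, 15, 41]
enqueue(99): queue = [68, 68, 94, 15, 41, 99]
enqueue(25): queue = [68, 68, 94, 15, 41, 99, 25]
dequeue(): queue = [68, 94, 15, 41, 99, 25]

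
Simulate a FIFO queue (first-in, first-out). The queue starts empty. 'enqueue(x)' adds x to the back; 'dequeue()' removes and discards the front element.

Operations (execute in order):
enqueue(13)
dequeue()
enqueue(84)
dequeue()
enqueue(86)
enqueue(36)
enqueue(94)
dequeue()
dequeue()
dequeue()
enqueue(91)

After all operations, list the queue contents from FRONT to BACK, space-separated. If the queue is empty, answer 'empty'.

Answer: 91

Derivation:
enqueue(13): [13]
dequeue(): []
enqueue(84): [84]
dequeue(): []
enqueue(86): [86]
enqueue(36): [86, 36]
enqueue(94): [86, 36, 94]
dequeue(): [36, 94]
dequeue(): [94]
dequeue(): []
enqueue(91): [91]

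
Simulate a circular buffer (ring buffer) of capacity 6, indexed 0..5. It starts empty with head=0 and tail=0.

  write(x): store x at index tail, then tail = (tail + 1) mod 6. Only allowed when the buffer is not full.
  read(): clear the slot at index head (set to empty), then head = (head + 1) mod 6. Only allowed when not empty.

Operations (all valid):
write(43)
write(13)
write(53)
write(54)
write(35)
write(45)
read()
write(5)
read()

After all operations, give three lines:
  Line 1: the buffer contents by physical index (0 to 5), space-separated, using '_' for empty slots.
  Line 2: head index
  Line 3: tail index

Answer: 5 _ 53 54 35 45
2
1

Derivation:
write(43): buf=[43 _ _ _ _ _], head=0, tail=1, size=1
write(13): buf=[43 13 _ _ _ _], head=0, tail=2, size=2
write(53): buf=[43 13 53 _ _ _], head=0, tail=3, size=3
write(54): buf=[43 13 53 54 _ _], head=0, tail=4, size=4
write(35): buf=[43 13 53 54 35 _], head=0, tail=5, size=5
write(45): buf=[43 13 53 54 35 45], head=0, tail=0, size=6
read(): buf=[_ 13 53 54 35 45], head=1, tail=0, size=5
write(5): buf=[5 13 53 54 35 45], head=1, tail=1, size=6
read(): buf=[5 _ 53 54 35 45], head=2, tail=1, size=5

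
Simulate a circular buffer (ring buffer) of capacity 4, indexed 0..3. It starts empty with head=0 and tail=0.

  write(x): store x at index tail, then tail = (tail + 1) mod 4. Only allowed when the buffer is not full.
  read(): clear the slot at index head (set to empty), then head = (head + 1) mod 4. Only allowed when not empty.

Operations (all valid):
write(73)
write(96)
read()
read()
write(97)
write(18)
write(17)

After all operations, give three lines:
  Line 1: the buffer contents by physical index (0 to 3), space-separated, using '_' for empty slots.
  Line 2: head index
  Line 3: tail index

Answer: 17 _ 97 18
2
1

Derivation:
write(73): buf=[73 _ _ _], head=0, tail=1, size=1
write(96): buf=[73 96 _ _], head=0, tail=2, size=2
read(): buf=[_ 96 _ _], head=1, tail=2, size=1
read(): buf=[_ _ _ _], head=2, tail=2, size=0
write(97): buf=[_ _ 97 _], head=2, tail=3, size=1
write(18): buf=[_ _ 97 18], head=2, tail=0, size=2
write(17): buf=[17 _ 97 18], head=2, tail=1, size=3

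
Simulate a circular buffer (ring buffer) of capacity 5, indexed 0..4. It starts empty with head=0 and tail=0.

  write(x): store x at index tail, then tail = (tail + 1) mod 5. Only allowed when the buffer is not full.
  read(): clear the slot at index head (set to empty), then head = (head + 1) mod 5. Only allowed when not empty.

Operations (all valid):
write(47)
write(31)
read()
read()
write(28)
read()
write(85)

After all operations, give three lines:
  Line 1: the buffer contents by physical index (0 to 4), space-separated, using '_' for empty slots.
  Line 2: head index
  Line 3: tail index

Answer: _ _ _ 85 _
3
4

Derivation:
write(47): buf=[47 _ _ _ _], head=0, tail=1, size=1
write(31): buf=[47 31 _ _ _], head=0, tail=2, size=2
read(): buf=[_ 31 _ _ _], head=1, tail=2, size=1
read(): buf=[_ _ _ _ _], head=2, tail=2, size=0
write(28): buf=[_ _ 28 _ _], head=2, tail=3, size=1
read(): buf=[_ _ _ _ _], head=3, tail=3, size=0
write(85): buf=[_ _ _ 85 _], head=3, tail=4, size=1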